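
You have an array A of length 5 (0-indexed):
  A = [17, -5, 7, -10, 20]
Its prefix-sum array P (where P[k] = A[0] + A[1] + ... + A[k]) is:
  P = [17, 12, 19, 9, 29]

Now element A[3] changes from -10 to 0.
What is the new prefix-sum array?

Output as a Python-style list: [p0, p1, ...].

Change: A[3] -10 -> 0, delta = 10
P[k] for k < 3: unchanged (A[3] not included)
P[k] for k >= 3: shift by delta = 10
  P[0] = 17 + 0 = 17
  P[1] = 12 + 0 = 12
  P[2] = 19 + 0 = 19
  P[3] = 9 + 10 = 19
  P[4] = 29 + 10 = 39

Answer: [17, 12, 19, 19, 39]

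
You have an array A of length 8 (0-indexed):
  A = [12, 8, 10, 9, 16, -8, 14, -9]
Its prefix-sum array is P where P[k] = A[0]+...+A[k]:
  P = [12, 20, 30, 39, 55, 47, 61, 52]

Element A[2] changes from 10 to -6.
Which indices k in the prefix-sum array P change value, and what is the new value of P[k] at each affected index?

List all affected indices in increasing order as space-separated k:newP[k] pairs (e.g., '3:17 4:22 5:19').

P[k] = A[0] + ... + A[k]
P[k] includes A[2] iff k >= 2
Affected indices: 2, 3, ..., 7; delta = -16
  P[2]: 30 + -16 = 14
  P[3]: 39 + -16 = 23
  P[4]: 55 + -16 = 39
  P[5]: 47 + -16 = 31
  P[6]: 61 + -16 = 45
  P[7]: 52 + -16 = 36

Answer: 2:14 3:23 4:39 5:31 6:45 7:36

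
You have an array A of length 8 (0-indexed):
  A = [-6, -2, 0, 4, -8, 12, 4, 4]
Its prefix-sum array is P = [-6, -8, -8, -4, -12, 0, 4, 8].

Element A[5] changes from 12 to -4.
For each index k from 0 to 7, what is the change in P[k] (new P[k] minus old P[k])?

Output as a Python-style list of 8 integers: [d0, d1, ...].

Answer: [0, 0, 0, 0, 0, -16, -16, -16]

Derivation:
Element change: A[5] 12 -> -4, delta = -16
For k < 5: P[k] unchanged, delta_P[k] = 0
For k >= 5: P[k] shifts by exactly -16
Delta array: [0, 0, 0, 0, 0, -16, -16, -16]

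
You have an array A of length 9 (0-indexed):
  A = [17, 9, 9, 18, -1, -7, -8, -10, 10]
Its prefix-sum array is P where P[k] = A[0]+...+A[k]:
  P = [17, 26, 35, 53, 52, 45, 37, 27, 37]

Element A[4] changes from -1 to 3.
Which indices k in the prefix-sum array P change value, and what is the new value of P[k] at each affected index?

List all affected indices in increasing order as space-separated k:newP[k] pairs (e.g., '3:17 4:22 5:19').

Answer: 4:56 5:49 6:41 7:31 8:41

Derivation:
P[k] = A[0] + ... + A[k]
P[k] includes A[4] iff k >= 4
Affected indices: 4, 5, ..., 8; delta = 4
  P[4]: 52 + 4 = 56
  P[5]: 45 + 4 = 49
  P[6]: 37 + 4 = 41
  P[7]: 27 + 4 = 31
  P[8]: 37 + 4 = 41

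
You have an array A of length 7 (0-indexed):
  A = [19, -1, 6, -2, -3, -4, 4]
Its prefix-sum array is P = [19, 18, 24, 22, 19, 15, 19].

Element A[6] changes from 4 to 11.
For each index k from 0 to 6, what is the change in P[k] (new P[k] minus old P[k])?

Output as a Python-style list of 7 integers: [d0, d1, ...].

Element change: A[6] 4 -> 11, delta = 7
For k < 6: P[k] unchanged, delta_P[k] = 0
For k >= 6: P[k] shifts by exactly 7
Delta array: [0, 0, 0, 0, 0, 0, 7]

Answer: [0, 0, 0, 0, 0, 0, 7]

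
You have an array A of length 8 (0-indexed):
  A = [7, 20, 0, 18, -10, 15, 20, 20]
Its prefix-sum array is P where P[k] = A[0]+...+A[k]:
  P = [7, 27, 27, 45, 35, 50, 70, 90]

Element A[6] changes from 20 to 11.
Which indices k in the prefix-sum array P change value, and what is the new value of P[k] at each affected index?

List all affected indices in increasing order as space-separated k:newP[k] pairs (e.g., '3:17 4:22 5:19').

P[k] = A[0] + ... + A[k]
P[k] includes A[6] iff k >= 6
Affected indices: 6, 7, ..., 7; delta = -9
  P[6]: 70 + -9 = 61
  P[7]: 90 + -9 = 81

Answer: 6:61 7:81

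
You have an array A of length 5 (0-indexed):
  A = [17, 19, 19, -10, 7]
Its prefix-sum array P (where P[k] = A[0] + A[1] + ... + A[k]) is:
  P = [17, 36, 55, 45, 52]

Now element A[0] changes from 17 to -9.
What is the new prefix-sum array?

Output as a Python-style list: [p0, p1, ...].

Change: A[0] 17 -> -9, delta = -26
P[k] for k < 0: unchanged (A[0] not included)
P[k] for k >= 0: shift by delta = -26
  P[0] = 17 + -26 = -9
  P[1] = 36 + -26 = 10
  P[2] = 55 + -26 = 29
  P[3] = 45 + -26 = 19
  P[4] = 52 + -26 = 26

Answer: [-9, 10, 29, 19, 26]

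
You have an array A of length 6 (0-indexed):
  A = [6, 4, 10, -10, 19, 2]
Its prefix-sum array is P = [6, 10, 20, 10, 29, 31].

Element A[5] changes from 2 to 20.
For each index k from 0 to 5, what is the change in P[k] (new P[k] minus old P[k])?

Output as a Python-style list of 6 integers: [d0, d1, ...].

Answer: [0, 0, 0, 0, 0, 18]

Derivation:
Element change: A[5] 2 -> 20, delta = 18
For k < 5: P[k] unchanged, delta_P[k] = 0
For k >= 5: P[k] shifts by exactly 18
Delta array: [0, 0, 0, 0, 0, 18]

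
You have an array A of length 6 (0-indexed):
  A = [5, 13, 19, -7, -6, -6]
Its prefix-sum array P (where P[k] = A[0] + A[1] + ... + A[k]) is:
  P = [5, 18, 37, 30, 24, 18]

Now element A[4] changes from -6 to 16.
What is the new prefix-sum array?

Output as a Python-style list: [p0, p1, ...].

Answer: [5, 18, 37, 30, 46, 40]

Derivation:
Change: A[4] -6 -> 16, delta = 22
P[k] for k < 4: unchanged (A[4] not included)
P[k] for k >= 4: shift by delta = 22
  P[0] = 5 + 0 = 5
  P[1] = 18 + 0 = 18
  P[2] = 37 + 0 = 37
  P[3] = 30 + 0 = 30
  P[4] = 24 + 22 = 46
  P[5] = 18 + 22 = 40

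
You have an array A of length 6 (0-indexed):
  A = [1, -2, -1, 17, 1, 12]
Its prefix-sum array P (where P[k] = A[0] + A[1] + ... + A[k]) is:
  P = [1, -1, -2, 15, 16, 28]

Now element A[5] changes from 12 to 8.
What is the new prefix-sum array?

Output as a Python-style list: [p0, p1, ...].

Answer: [1, -1, -2, 15, 16, 24]

Derivation:
Change: A[5] 12 -> 8, delta = -4
P[k] for k < 5: unchanged (A[5] not included)
P[k] for k >= 5: shift by delta = -4
  P[0] = 1 + 0 = 1
  P[1] = -1 + 0 = -1
  P[2] = -2 + 0 = -2
  P[3] = 15 + 0 = 15
  P[4] = 16 + 0 = 16
  P[5] = 28 + -4 = 24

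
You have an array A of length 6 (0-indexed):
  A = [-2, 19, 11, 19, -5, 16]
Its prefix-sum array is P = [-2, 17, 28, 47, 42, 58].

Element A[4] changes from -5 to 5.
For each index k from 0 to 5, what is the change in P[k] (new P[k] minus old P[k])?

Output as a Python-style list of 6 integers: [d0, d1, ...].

Answer: [0, 0, 0, 0, 10, 10]

Derivation:
Element change: A[4] -5 -> 5, delta = 10
For k < 4: P[k] unchanged, delta_P[k] = 0
For k >= 4: P[k] shifts by exactly 10
Delta array: [0, 0, 0, 0, 10, 10]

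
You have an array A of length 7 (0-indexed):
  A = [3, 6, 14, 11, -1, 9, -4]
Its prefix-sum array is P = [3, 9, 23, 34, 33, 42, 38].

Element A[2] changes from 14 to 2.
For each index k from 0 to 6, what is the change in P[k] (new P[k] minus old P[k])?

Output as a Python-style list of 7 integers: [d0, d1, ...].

Answer: [0, 0, -12, -12, -12, -12, -12]

Derivation:
Element change: A[2] 14 -> 2, delta = -12
For k < 2: P[k] unchanged, delta_P[k] = 0
For k >= 2: P[k] shifts by exactly -12
Delta array: [0, 0, -12, -12, -12, -12, -12]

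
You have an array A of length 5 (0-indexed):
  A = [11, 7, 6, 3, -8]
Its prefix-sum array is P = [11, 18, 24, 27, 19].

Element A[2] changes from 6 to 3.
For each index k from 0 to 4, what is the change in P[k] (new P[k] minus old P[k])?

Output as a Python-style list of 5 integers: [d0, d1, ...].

Element change: A[2] 6 -> 3, delta = -3
For k < 2: P[k] unchanged, delta_P[k] = 0
For k >= 2: P[k] shifts by exactly -3
Delta array: [0, 0, -3, -3, -3]

Answer: [0, 0, -3, -3, -3]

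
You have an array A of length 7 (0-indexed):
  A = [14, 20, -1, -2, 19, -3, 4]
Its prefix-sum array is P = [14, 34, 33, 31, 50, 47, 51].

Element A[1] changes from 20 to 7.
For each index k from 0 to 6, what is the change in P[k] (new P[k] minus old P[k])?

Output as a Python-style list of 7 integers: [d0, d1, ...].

Answer: [0, -13, -13, -13, -13, -13, -13]

Derivation:
Element change: A[1] 20 -> 7, delta = -13
For k < 1: P[k] unchanged, delta_P[k] = 0
For k >= 1: P[k] shifts by exactly -13
Delta array: [0, -13, -13, -13, -13, -13, -13]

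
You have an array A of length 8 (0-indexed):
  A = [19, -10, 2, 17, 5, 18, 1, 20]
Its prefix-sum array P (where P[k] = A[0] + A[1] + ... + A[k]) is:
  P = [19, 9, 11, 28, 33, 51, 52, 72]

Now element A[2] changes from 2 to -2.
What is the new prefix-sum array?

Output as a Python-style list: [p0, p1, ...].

Change: A[2] 2 -> -2, delta = -4
P[k] for k < 2: unchanged (A[2] not included)
P[k] for k >= 2: shift by delta = -4
  P[0] = 19 + 0 = 19
  P[1] = 9 + 0 = 9
  P[2] = 11 + -4 = 7
  P[3] = 28 + -4 = 24
  P[4] = 33 + -4 = 29
  P[5] = 51 + -4 = 47
  P[6] = 52 + -4 = 48
  P[7] = 72 + -4 = 68

Answer: [19, 9, 7, 24, 29, 47, 48, 68]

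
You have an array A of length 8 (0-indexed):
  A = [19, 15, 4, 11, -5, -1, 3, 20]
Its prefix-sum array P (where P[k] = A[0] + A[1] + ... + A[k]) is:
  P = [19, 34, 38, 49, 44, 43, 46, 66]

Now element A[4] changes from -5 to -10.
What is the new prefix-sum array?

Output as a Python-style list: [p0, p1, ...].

Change: A[4] -5 -> -10, delta = -5
P[k] for k < 4: unchanged (A[4] not included)
P[k] for k >= 4: shift by delta = -5
  P[0] = 19 + 0 = 19
  P[1] = 34 + 0 = 34
  P[2] = 38 + 0 = 38
  P[3] = 49 + 0 = 49
  P[4] = 44 + -5 = 39
  P[5] = 43 + -5 = 38
  P[6] = 46 + -5 = 41
  P[7] = 66 + -5 = 61

Answer: [19, 34, 38, 49, 39, 38, 41, 61]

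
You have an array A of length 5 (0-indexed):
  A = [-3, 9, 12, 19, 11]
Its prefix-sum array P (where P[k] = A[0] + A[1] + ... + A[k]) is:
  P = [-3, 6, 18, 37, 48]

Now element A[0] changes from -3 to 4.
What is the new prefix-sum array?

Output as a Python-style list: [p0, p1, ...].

Answer: [4, 13, 25, 44, 55]

Derivation:
Change: A[0] -3 -> 4, delta = 7
P[k] for k < 0: unchanged (A[0] not included)
P[k] for k >= 0: shift by delta = 7
  P[0] = -3 + 7 = 4
  P[1] = 6 + 7 = 13
  P[2] = 18 + 7 = 25
  P[3] = 37 + 7 = 44
  P[4] = 48 + 7 = 55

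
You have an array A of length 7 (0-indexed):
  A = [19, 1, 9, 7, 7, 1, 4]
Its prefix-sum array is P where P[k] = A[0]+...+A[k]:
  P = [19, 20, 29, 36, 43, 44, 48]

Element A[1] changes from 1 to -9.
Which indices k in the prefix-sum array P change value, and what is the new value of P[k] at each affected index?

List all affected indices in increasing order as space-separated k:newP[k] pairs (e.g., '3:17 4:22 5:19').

P[k] = A[0] + ... + A[k]
P[k] includes A[1] iff k >= 1
Affected indices: 1, 2, ..., 6; delta = -10
  P[1]: 20 + -10 = 10
  P[2]: 29 + -10 = 19
  P[3]: 36 + -10 = 26
  P[4]: 43 + -10 = 33
  P[5]: 44 + -10 = 34
  P[6]: 48 + -10 = 38

Answer: 1:10 2:19 3:26 4:33 5:34 6:38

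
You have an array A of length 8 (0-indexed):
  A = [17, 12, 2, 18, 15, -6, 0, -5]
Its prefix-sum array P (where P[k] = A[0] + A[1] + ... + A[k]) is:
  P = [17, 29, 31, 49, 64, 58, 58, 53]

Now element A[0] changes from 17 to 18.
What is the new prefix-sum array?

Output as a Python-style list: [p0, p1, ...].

Change: A[0] 17 -> 18, delta = 1
P[k] for k < 0: unchanged (A[0] not included)
P[k] for k >= 0: shift by delta = 1
  P[0] = 17 + 1 = 18
  P[1] = 29 + 1 = 30
  P[2] = 31 + 1 = 32
  P[3] = 49 + 1 = 50
  P[4] = 64 + 1 = 65
  P[5] = 58 + 1 = 59
  P[6] = 58 + 1 = 59
  P[7] = 53 + 1 = 54

Answer: [18, 30, 32, 50, 65, 59, 59, 54]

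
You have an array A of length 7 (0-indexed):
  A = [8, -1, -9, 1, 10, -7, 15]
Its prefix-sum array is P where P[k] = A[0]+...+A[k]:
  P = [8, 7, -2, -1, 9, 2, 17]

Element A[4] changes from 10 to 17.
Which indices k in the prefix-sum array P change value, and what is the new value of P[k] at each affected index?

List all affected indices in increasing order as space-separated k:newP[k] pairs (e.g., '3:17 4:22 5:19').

Answer: 4:16 5:9 6:24

Derivation:
P[k] = A[0] + ... + A[k]
P[k] includes A[4] iff k >= 4
Affected indices: 4, 5, ..., 6; delta = 7
  P[4]: 9 + 7 = 16
  P[5]: 2 + 7 = 9
  P[6]: 17 + 7 = 24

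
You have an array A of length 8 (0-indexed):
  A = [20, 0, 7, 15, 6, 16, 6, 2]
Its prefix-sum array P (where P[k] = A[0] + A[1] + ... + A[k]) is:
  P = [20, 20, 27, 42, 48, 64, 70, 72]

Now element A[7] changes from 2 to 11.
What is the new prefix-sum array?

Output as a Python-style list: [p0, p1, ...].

Answer: [20, 20, 27, 42, 48, 64, 70, 81]

Derivation:
Change: A[7] 2 -> 11, delta = 9
P[k] for k < 7: unchanged (A[7] not included)
P[k] for k >= 7: shift by delta = 9
  P[0] = 20 + 0 = 20
  P[1] = 20 + 0 = 20
  P[2] = 27 + 0 = 27
  P[3] = 42 + 0 = 42
  P[4] = 48 + 0 = 48
  P[5] = 64 + 0 = 64
  P[6] = 70 + 0 = 70
  P[7] = 72 + 9 = 81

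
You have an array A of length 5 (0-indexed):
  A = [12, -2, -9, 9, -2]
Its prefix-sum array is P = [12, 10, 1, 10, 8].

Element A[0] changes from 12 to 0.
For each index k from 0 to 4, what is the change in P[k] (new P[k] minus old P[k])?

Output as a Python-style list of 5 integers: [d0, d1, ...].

Answer: [-12, -12, -12, -12, -12]

Derivation:
Element change: A[0] 12 -> 0, delta = -12
For k < 0: P[k] unchanged, delta_P[k] = 0
For k >= 0: P[k] shifts by exactly -12
Delta array: [-12, -12, -12, -12, -12]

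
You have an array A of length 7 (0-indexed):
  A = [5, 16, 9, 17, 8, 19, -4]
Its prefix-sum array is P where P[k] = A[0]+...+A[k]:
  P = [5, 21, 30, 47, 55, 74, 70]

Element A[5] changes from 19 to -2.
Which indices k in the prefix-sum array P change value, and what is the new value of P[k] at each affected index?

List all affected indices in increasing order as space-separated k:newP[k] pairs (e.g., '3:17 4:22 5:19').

P[k] = A[0] + ... + A[k]
P[k] includes A[5] iff k >= 5
Affected indices: 5, 6, ..., 6; delta = -21
  P[5]: 74 + -21 = 53
  P[6]: 70 + -21 = 49

Answer: 5:53 6:49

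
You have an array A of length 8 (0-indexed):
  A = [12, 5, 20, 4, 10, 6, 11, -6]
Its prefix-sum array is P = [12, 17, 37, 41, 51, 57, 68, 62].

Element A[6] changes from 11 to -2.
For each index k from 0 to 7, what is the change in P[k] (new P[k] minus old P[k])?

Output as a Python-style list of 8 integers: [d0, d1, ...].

Element change: A[6] 11 -> -2, delta = -13
For k < 6: P[k] unchanged, delta_P[k] = 0
For k >= 6: P[k] shifts by exactly -13
Delta array: [0, 0, 0, 0, 0, 0, -13, -13]

Answer: [0, 0, 0, 0, 0, 0, -13, -13]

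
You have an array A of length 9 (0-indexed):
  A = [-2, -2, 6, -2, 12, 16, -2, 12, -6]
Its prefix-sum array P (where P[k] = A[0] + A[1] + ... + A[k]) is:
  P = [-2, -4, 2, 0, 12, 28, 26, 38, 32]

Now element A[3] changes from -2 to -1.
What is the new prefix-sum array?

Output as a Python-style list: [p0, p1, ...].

Change: A[3] -2 -> -1, delta = 1
P[k] for k < 3: unchanged (A[3] not included)
P[k] for k >= 3: shift by delta = 1
  P[0] = -2 + 0 = -2
  P[1] = -4 + 0 = -4
  P[2] = 2 + 0 = 2
  P[3] = 0 + 1 = 1
  P[4] = 12 + 1 = 13
  P[5] = 28 + 1 = 29
  P[6] = 26 + 1 = 27
  P[7] = 38 + 1 = 39
  P[8] = 32 + 1 = 33

Answer: [-2, -4, 2, 1, 13, 29, 27, 39, 33]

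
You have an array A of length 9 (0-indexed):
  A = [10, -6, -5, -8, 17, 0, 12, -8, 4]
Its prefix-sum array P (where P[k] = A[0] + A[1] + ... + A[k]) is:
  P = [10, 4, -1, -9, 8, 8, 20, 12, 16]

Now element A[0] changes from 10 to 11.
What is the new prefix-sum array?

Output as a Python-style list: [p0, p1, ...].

Answer: [11, 5, 0, -8, 9, 9, 21, 13, 17]

Derivation:
Change: A[0] 10 -> 11, delta = 1
P[k] for k < 0: unchanged (A[0] not included)
P[k] for k >= 0: shift by delta = 1
  P[0] = 10 + 1 = 11
  P[1] = 4 + 1 = 5
  P[2] = -1 + 1 = 0
  P[3] = -9 + 1 = -8
  P[4] = 8 + 1 = 9
  P[5] = 8 + 1 = 9
  P[6] = 20 + 1 = 21
  P[7] = 12 + 1 = 13
  P[8] = 16 + 1 = 17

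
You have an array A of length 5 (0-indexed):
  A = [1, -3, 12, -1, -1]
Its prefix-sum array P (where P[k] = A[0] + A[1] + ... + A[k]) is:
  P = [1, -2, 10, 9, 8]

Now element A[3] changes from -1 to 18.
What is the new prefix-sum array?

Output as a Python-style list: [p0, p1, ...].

Answer: [1, -2, 10, 28, 27]

Derivation:
Change: A[3] -1 -> 18, delta = 19
P[k] for k < 3: unchanged (A[3] not included)
P[k] for k >= 3: shift by delta = 19
  P[0] = 1 + 0 = 1
  P[1] = -2 + 0 = -2
  P[2] = 10 + 0 = 10
  P[3] = 9 + 19 = 28
  P[4] = 8 + 19 = 27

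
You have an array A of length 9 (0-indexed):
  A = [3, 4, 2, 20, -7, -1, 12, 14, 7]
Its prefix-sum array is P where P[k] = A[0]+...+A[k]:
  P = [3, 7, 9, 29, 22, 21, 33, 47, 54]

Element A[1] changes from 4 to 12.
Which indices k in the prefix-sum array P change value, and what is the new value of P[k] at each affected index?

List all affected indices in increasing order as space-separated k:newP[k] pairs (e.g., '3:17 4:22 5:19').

Answer: 1:15 2:17 3:37 4:30 5:29 6:41 7:55 8:62

Derivation:
P[k] = A[0] + ... + A[k]
P[k] includes A[1] iff k >= 1
Affected indices: 1, 2, ..., 8; delta = 8
  P[1]: 7 + 8 = 15
  P[2]: 9 + 8 = 17
  P[3]: 29 + 8 = 37
  P[4]: 22 + 8 = 30
  P[5]: 21 + 8 = 29
  P[6]: 33 + 8 = 41
  P[7]: 47 + 8 = 55
  P[8]: 54 + 8 = 62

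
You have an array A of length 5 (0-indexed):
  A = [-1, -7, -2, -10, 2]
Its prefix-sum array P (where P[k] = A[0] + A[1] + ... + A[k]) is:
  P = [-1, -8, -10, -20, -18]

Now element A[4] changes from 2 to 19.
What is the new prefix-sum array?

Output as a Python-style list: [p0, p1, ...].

Change: A[4] 2 -> 19, delta = 17
P[k] for k < 4: unchanged (A[4] not included)
P[k] for k >= 4: shift by delta = 17
  P[0] = -1 + 0 = -1
  P[1] = -8 + 0 = -8
  P[2] = -10 + 0 = -10
  P[3] = -20 + 0 = -20
  P[4] = -18 + 17 = -1

Answer: [-1, -8, -10, -20, -1]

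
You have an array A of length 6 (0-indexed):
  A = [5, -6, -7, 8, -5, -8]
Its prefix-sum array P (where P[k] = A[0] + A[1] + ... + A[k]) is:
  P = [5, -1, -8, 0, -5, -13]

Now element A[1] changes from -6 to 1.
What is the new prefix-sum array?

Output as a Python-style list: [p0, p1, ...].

Answer: [5, 6, -1, 7, 2, -6]

Derivation:
Change: A[1] -6 -> 1, delta = 7
P[k] for k < 1: unchanged (A[1] not included)
P[k] for k >= 1: shift by delta = 7
  P[0] = 5 + 0 = 5
  P[1] = -1 + 7 = 6
  P[2] = -8 + 7 = -1
  P[3] = 0 + 7 = 7
  P[4] = -5 + 7 = 2
  P[5] = -13 + 7 = -6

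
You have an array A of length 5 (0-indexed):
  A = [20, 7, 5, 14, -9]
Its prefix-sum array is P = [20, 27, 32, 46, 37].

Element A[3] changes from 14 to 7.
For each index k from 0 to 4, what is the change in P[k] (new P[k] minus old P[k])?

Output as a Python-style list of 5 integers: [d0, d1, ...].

Answer: [0, 0, 0, -7, -7]

Derivation:
Element change: A[3] 14 -> 7, delta = -7
For k < 3: P[k] unchanged, delta_P[k] = 0
For k >= 3: P[k] shifts by exactly -7
Delta array: [0, 0, 0, -7, -7]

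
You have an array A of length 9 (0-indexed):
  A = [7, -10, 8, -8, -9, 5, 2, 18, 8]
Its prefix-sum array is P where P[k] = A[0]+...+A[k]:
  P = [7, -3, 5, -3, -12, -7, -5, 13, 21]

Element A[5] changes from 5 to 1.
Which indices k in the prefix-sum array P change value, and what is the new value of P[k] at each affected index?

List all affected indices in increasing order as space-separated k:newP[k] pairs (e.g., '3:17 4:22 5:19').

P[k] = A[0] + ... + A[k]
P[k] includes A[5] iff k >= 5
Affected indices: 5, 6, ..., 8; delta = -4
  P[5]: -7 + -4 = -11
  P[6]: -5 + -4 = -9
  P[7]: 13 + -4 = 9
  P[8]: 21 + -4 = 17

Answer: 5:-11 6:-9 7:9 8:17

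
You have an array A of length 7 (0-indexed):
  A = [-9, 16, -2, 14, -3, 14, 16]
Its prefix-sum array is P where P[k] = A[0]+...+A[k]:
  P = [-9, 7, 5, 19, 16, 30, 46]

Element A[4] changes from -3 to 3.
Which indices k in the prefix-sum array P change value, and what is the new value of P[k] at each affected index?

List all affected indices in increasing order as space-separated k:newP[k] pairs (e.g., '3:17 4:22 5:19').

Answer: 4:22 5:36 6:52

Derivation:
P[k] = A[0] + ... + A[k]
P[k] includes A[4] iff k >= 4
Affected indices: 4, 5, ..., 6; delta = 6
  P[4]: 16 + 6 = 22
  P[5]: 30 + 6 = 36
  P[6]: 46 + 6 = 52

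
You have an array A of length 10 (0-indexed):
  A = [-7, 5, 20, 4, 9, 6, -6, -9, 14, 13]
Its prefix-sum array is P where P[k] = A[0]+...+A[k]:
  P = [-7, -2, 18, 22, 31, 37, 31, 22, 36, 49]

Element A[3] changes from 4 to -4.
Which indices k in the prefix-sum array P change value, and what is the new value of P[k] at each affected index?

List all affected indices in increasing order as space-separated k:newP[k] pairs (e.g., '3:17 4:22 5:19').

Answer: 3:14 4:23 5:29 6:23 7:14 8:28 9:41

Derivation:
P[k] = A[0] + ... + A[k]
P[k] includes A[3] iff k >= 3
Affected indices: 3, 4, ..., 9; delta = -8
  P[3]: 22 + -8 = 14
  P[4]: 31 + -8 = 23
  P[5]: 37 + -8 = 29
  P[6]: 31 + -8 = 23
  P[7]: 22 + -8 = 14
  P[8]: 36 + -8 = 28
  P[9]: 49 + -8 = 41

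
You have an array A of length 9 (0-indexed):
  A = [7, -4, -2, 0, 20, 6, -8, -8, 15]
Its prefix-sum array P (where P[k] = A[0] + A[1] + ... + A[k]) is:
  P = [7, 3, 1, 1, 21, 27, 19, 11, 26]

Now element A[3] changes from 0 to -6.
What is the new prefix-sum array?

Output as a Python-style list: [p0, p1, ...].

Change: A[3] 0 -> -6, delta = -6
P[k] for k < 3: unchanged (A[3] not included)
P[k] for k >= 3: shift by delta = -6
  P[0] = 7 + 0 = 7
  P[1] = 3 + 0 = 3
  P[2] = 1 + 0 = 1
  P[3] = 1 + -6 = -5
  P[4] = 21 + -6 = 15
  P[5] = 27 + -6 = 21
  P[6] = 19 + -6 = 13
  P[7] = 11 + -6 = 5
  P[8] = 26 + -6 = 20

Answer: [7, 3, 1, -5, 15, 21, 13, 5, 20]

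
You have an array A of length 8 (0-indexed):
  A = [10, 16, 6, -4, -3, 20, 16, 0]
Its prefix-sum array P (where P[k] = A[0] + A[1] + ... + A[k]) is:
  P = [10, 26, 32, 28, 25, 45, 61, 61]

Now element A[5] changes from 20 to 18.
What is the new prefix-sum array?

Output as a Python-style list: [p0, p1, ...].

Answer: [10, 26, 32, 28, 25, 43, 59, 59]

Derivation:
Change: A[5] 20 -> 18, delta = -2
P[k] for k < 5: unchanged (A[5] not included)
P[k] for k >= 5: shift by delta = -2
  P[0] = 10 + 0 = 10
  P[1] = 26 + 0 = 26
  P[2] = 32 + 0 = 32
  P[3] = 28 + 0 = 28
  P[4] = 25 + 0 = 25
  P[5] = 45 + -2 = 43
  P[6] = 61 + -2 = 59
  P[7] = 61 + -2 = 59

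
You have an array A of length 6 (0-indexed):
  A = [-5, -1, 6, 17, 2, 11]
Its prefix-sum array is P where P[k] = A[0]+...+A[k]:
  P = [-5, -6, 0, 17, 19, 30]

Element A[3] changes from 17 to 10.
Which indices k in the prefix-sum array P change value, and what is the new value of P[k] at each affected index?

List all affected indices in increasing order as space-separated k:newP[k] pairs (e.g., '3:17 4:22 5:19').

P[k] = A[0] + ... + A[k]
P[k] includes A[3] iff k >= 3
Affected indices: 3, 4, ..., 5; delta = -7
  P[3]: 17 + -7 = 10
  P[4]: 19 + -7 = 12
  P[5]: 30 + -7 = 23

Answer: 3:10 4:12 5:23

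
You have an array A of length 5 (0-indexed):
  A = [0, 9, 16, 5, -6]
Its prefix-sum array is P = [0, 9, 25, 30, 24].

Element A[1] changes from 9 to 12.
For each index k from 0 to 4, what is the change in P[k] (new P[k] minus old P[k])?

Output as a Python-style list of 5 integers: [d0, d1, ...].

Answer: [0, 3, 3, 3, 3]

Derivation:
Element change: A[1] 9 -> 12, delta = 3
For k < 1: P[k] unchanged, delta_P[k] = 0
For k >= 1: P[k] shifts by exactly 3
Delta array: [0, 3, 3, 3, 3]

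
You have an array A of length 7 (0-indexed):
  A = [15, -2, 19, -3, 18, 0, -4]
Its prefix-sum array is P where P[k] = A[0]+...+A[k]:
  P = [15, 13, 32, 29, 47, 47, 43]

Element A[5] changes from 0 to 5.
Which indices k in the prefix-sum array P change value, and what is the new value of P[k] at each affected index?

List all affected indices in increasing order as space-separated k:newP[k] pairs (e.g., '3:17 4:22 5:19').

P[k] = A[0] + ... + A[k]
P[k] includes A[5] iff k >= 5
Affected indices: 5, 6, ..., 6; delta = 5
  P[5]: 47 + 5 = 52
  P[6]: 43 + 5 = 48

Answer: 5:52 6:48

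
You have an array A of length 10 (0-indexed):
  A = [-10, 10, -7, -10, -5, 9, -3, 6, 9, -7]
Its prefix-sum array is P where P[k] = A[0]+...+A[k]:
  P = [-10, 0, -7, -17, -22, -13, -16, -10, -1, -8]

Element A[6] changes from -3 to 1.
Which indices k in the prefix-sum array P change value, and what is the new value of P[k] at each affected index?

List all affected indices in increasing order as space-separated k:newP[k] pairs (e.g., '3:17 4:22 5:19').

Answer: 6:-12 7:-6 8:3 9:-4

Derivation:
P[k] = A[0] + ... + A[k]
P[k] includes A[6] iff k >= 6
Affected indices: 6, 7, ..., 9; delta = 4
  P[6]: -16 + 4 = -12
  P[7]: -10 + 4 = -6
  P[8]: -1 + 4 = 3
  P[9]: -8 + 4 = -4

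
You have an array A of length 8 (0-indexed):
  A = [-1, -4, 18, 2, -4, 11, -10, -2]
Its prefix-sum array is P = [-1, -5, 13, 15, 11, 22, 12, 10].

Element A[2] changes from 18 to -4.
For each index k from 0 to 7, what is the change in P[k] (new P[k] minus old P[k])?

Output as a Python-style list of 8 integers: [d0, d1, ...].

Element change: A[2] 18 -> -4, delta = -22
For k < 2: P[k] unchanged, delta_P[k] = 0
For k >= 2: P[k] shifts by exactly -22
Delta array: [0, 0, -22, -22, -22, -22, -22, -22]

Answer: [0, 0, -22, -22, -22, -22, -22, -22]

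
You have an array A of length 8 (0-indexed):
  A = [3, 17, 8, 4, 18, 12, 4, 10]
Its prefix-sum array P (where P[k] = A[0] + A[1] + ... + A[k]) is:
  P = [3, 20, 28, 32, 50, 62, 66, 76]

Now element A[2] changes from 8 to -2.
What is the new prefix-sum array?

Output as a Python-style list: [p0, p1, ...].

Change: A[2] 8 -> -2, delta = -10
P[k] for k < 2: unchanged (A[2] not included)
P[k] for k >= 2: shift by delta = -10
  P[0] = 3 + 0 = 3
  P[1] = 20 + 0 = 20
  P[2] = 28 + -10 = 18
  P[3] = 32 + -10 = 22
  P[4] = 50 + -10 = 40
  P[5] = 62 + -10 = 52
  P[6] = 66 + -10 = 56
  P[7] = 76 + -10 = 66

Answer: [3, 20, 18, 22, 40, 52, 56, 66]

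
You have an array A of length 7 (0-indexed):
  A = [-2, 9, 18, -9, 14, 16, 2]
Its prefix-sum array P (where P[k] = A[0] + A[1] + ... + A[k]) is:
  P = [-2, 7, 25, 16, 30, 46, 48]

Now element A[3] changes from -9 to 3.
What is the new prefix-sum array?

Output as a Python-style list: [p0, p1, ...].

Change: A[3] -9 -> 3, delta = 12
P[k] for k < 3: unchanged (A[3] not included)
P[k] for k >= 3: shift by delta = 12
  P[0] = -2 + 0 = -2
  P[1] = 7 + 0 = 7
  P[2] = 25 + 0 = 25
  P[3] = 16 + 12 = 28
  P[4] = 30 + 12 = 42
  P[5] = 46 + 12 = 58
  P[6] = 48 + 12 = 60

Answer: [-2, 7, 25, 28, 42, 58, 60]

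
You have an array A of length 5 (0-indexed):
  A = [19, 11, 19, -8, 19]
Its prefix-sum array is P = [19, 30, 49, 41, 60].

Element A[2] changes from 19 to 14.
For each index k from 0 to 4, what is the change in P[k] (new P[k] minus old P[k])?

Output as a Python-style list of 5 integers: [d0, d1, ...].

Element change: A[2] 19 -> 14, delta = -5
For k < 2: P[k] unchanged, delta_P[k] = 0
For k >= 2: P[k] shifts by exactly -5
Delta array: [0, 0, -5, -5, -5]

Answer: [0, 0, -5, -5, -5]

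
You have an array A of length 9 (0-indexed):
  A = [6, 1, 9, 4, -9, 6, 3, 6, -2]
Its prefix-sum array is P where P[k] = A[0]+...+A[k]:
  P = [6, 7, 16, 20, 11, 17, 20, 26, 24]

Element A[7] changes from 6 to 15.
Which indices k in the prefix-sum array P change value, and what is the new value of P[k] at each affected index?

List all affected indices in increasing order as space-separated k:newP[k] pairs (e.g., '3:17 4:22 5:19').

P[k] = A[0] + ... + A[k]
P[k] includes A[7] iff k >= 7
Affected indices: 7, 8, ..., 8; delta = 9
  P[7]: 26 + 9 = 35
  P[8]: 24 + 9 = 33

Answer: 7:35 8:33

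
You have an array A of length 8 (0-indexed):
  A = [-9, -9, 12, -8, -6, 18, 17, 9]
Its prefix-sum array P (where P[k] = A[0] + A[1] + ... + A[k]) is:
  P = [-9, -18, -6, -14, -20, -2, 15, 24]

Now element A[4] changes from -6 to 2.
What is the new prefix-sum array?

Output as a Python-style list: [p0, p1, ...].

Change: A[4] -6 -> 2, delta = 8
P[k] for k < 4: unchanged (A[4] not included)
P[k] for k >= 4: shift by delta = 8
  P[0] = -9 + 0 = -9
  P[1] = -18 + 0 = -18
  P[2] = -6 + 0 = -6
  P[3] = -14 + 0 = -14
  P[4] = -20 + 8 = -12
  P[5] = -2 + 8 = 6
  P[6] = 15 + 8 = 23
  P[7] = 24 + 8 = 32

Answer: [-9, -18, -6, -14, -12, 6, 23, 32]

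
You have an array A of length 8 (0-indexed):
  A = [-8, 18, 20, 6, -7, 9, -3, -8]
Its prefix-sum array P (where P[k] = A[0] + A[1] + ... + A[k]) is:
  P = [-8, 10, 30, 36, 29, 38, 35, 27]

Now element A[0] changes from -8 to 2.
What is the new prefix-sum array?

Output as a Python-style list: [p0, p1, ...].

Answer: [2, 20, 40, 46, 39, 48, 45, 37]

Derivation:
Change: A[0] -8 -> 2, delta = 10
P[k] for k < 0: unchanged (A[0] not included)
P[k] for k >= 0: shift by delta = 10
  P[0] = -8 + 10 = 2
  P[1] = 10 + 10 = 20
  P[2] = 30 + 10 = 40
  P[3] = 36 + 10 = 46
  P[4] = 29 + 10 = 39
  P[5] = 38 + 10 = 48
  P[6] = 35 + 10 = 45
  P[7] = 27 + 10 = 37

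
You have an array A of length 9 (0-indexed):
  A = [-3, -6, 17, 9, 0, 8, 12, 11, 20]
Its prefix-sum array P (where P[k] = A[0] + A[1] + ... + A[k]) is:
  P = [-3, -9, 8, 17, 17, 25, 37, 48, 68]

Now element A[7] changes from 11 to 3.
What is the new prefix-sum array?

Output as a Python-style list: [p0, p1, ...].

Answer: [-3, -9, 8, 17, 17, 25, 37, 40, 60]

Derivation:
Change: A[7] 11 -> 3, delta = -8
P[k] for k < 7: unchanged (A[7] not included)
P[k] for k >= 7: shift by delta = -8
  P[0] = -3 + 0 = -3
  P[1] = -9 + 0 = -9
  P[2] = 8 + 0 = 8
  P[3] = 17 + 0 = 17
  P[4] = 17 + 0 = 17
  P[5] = 25 + 0 = 25
  P[6] = 37 + 0 = 37
  P[7] = 48 + -8 = 40
  P[8] = 68 + -8 = 60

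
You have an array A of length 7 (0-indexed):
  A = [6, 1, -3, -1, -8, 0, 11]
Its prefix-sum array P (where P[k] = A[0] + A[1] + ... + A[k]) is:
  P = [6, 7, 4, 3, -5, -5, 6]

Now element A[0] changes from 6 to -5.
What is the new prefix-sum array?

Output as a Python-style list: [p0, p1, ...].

Answer: [-5, -4, -7, -8, -16, -16, -5]

Derivation:
Change: A[0] 6 -> -5, delta = -11
P[k] for k < 0: unchanged (A[0] not included)
P[k] for k >= 0: shift by delta = -11
  P[0] = 6 + -11 = -5
  P[1] = 7 + -11 = -4
  P[2] = 4 + -11 = -7
  P[3] = 3 + -11 = -8
  P[4] = -5 + -11 = -16
  P[5] = -5 + -11 = -16
  P[6] = 6 + -11 = -5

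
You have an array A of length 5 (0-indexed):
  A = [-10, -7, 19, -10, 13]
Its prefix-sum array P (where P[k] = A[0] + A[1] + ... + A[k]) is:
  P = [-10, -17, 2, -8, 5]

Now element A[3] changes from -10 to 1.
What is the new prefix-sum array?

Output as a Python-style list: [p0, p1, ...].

Answer: [-10, -17, 2, 3, 16]

Derivation:
Change: A[3] -10 -> 1, delta = 11
P[k] for k < 3: unchanged (A[3] not included)
P[k] for k >= 3: shift by delta = 11
  P[0] = -10 + 0 = -10
  P[1] = -17 + 0 = -17
  P[2] = 2 + 0 = 2
  P[3] = -8 + 11 = 3
  P[4] = 5 + 11 = 16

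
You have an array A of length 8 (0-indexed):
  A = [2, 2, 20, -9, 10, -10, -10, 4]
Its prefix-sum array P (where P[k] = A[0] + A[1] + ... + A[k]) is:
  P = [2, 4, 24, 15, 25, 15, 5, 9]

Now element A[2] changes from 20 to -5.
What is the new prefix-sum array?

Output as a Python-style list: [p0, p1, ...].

Answer: [2, 4, -1, -10, 0, -10, -20, -16]

Derivation:
Change: A[2] 20 -> -5, delta = -25
P[k] for k < 2: unchanged (A[2] not included)
P[k] for k >= 2: shift by delta = -25
  P[0] = 2 + 0 = 2
  P[1] = 4 + 0 = 4
  P[2] = 24 + -25 = -1
  P[3] = 15 + -25 = -10
  P[4] = 25 + -25 = 0
  P[5] = 15 + -25 = -10
  P[6] = 5 + -25 = -20
  P[7] = 9 + -25 = -16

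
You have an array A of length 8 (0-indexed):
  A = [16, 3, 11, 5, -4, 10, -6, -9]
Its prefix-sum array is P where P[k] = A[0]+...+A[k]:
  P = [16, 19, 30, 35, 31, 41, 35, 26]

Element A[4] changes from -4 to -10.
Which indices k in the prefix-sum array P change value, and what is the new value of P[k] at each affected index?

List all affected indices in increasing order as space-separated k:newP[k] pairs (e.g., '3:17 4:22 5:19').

P[k] = A[0] + ... + A[k]
P[k] includes A[4] iff k >= 4
Affected indices: 4, 5, ..., 7; delta = -6
  P[4]: 31 + -6 = 25
  P[5]: 41 + -6 = 35
  P[6]: 35 + -6 = 29
  P[7]: 26 + -6 = 20

Answer: 4:25 5:35 6:29 7:20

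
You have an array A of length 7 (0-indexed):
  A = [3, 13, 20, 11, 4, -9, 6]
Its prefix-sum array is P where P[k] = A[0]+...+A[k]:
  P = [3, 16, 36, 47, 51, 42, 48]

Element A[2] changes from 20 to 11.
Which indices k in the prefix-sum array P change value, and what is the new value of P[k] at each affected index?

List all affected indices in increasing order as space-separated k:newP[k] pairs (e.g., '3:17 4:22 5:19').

P[k] = A[0] + ... + A[k]
P[k] includes A[2] iff k >= 2
Affected indices: 2, 3, ..., 6; delta = -9
  P[2]: 36 + -9 = 27
  P[3]: 47 + -9 = 38
  P[4]: 51 + -9 = 42
  P[5]: 42 + -9 = 33
  P[6]: 48 + -9 = 39

Answer: 2:27 3:38 4:42 5:33 6:39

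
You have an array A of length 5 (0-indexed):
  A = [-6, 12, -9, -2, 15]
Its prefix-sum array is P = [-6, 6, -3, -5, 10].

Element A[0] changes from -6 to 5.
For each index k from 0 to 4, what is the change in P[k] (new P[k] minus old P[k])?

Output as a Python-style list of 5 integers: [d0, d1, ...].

Element change: A[0] -6 -> 5, delta = 11
For k < 0: P[k] unchanged, delta_P[k] = 0
For k >= 0: P[k] shifts by exactly 11
Delta array: [11, 11, 11, 11, 11]

Answer: [11, 11, 11, 11, 11]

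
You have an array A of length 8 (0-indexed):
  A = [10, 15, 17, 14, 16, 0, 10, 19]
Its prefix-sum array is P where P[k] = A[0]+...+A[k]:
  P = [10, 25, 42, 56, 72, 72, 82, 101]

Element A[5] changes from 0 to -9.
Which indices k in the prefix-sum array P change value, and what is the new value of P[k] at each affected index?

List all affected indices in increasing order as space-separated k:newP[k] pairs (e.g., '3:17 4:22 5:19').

P[k] = A[0] + ... + A[k]
P[k] includes A[5] iff k >= 5
Affected indices: 5, 6, ..., 7; delta = -9
  P[5]: 72 + -9 = 63
  P[6]: 82 + -9 = 73
  P[7]: 101 + -9 = 92

Answer: 5:63 6:73 7:92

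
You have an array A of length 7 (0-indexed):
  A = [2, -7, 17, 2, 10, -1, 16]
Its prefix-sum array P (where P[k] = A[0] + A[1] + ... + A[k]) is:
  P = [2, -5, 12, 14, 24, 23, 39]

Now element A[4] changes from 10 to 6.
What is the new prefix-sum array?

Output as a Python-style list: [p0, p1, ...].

Answer: [2, -5, 12, 14, 20, 19, 35]

Derivation:
Change: A[4] 10 -> 6, delta = -4
P[k] for k < 4: unchanged (A[4] not included)
P[k] for k >= 4: shift by delta = -4
  P[0] = 2 + 0 = 2
  P[1] = -5 + 0 = -5
  P[2] = 12 + 0 = 12
  P[3] = 14 + 0 = 14
  P[4] = 24 + -4 = 20
  P[5] = 23 + -4 = 19
  P[6] = 39 + -4 = 35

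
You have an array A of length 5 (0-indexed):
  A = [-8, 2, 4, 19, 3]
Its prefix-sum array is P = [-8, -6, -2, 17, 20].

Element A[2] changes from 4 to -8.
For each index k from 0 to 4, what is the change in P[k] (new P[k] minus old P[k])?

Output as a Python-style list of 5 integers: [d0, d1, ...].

Answer: [0, 0, -12, -12, -12]

Derivation:
Element change: A[2] 4 -> -8, delta = -12
For k < 2: P[k] unchanged, delta_P[k] = 0
For k >= 2: P[k] shifts by exactly -12
Delta array: [0, 0, -12, -12, -12]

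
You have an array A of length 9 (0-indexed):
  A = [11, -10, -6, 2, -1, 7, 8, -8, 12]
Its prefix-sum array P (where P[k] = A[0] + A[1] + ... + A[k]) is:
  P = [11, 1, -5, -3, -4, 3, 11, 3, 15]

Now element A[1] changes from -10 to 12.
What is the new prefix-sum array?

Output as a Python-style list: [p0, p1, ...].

Change: A[1] -10 -> 12, delta = 22
P[k] for k < 1: unchanged (A[1] not included)
P[k] for k >= 1: shift by delta = 22
  P[0] = 11 + 0 = 11
  P[1] = 1 + 22 = 23
  P[2] = -5 + 22 = 17
  P[3] = -3 + 22 = 19
  P[4] = -4 + 22 = 18
  P[5] = 3 + 22 = 25
  P[6] = 11 + 22 = 33
  P[7] = 3 + 22 = 25
  P[8] = 15 + 22 = 37

Answer: [11, 23, 17, 19, 18, 25, 33, 25, 37]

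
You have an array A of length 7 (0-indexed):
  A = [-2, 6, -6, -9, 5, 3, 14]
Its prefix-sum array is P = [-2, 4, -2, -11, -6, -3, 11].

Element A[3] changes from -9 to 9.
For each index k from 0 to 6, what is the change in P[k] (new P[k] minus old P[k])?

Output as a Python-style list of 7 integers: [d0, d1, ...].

Element change: A[3] -9 -> 9, delta = 18
For k < 3: P[k] unchanged, delta_P[k] = 0
For k >= 3: P[k] shifts by exactly 18
Delta array: [0, 0, 0, 18, 18, 18, 18]

Answer: [0, 0, 0, 18, 18, 18, 18]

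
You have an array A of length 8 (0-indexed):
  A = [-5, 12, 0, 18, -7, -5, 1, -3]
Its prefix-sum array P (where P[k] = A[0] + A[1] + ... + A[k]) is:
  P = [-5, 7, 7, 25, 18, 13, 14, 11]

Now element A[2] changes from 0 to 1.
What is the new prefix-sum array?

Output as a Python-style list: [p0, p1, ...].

Answer: [-5, 7, 8, 26, 19, 14, 15, 12]

Derivation:
Change: A[2] 0 -> 1, delta = 1
P[k] for k < 2: unchanged (A[2] not included)
P[k] for k >= 2: shift by delta = 1
  P[0] = -5 + 0 = -5
  P[1] = 7 + 0 = 7
  P[2] = 7 + 1 = 8
  P[3] = 25 + 1 = 26
  P[4] = 18 + 1 = 19
  P[5] = 13 + 1 = 14
  P[6] = 14 + 1 = 15
  P[7] = 11 + 1 = 12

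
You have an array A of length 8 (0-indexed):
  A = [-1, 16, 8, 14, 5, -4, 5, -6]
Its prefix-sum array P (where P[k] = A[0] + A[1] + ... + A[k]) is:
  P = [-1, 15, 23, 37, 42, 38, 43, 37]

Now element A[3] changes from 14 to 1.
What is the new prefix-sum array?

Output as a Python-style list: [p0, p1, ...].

Answer: [-1, 15, 23, 24, 29, 25, 30, 24]

Derivation:
Change: A[3] 14 -> 1, delta = -13
P[k] for k < 3: unchanged (A[3] not included)
P[k] for k >= 3: shift by delta = -13
  P[0] = -1 + 0 = -1
  P[1] = 15 + 0 = 15
  P[2] = 23 + 0 = 23
  P[3] = 37 + -13 = 24
  P[4] = 42 + -13 = 29
  P[5] = 38 + -13 = 25
  P[6] = 43 + -13 = 30
  P[7] = 37 + -13 = 24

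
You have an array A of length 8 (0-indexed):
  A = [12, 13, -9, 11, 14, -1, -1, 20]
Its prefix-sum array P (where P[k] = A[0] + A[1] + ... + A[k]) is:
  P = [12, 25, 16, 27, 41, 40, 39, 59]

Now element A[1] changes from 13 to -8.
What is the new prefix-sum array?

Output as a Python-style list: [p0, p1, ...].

Answer: [12, 4, -5, 6, 20, 19, 18, 38]

Derivation:
Change: A[1] 13 -> -8, delta = -21
P[k] for k < 1: unchanged (A[1] not included)
P[k] for k >= 1: shift by delta = -21
  P[0] = 12 + 0 = 12
  P[1] = 25 + -21 = 4
  P[2] = 16 + -21 = -5
  P[3] = 27 + -21 = 6
  P[4] = 41 + -21 = 20
  P[5] = 40 + -21 = 19
  P[6] = 39 + -21 = 18
  P[7] = 59 + -21 = 38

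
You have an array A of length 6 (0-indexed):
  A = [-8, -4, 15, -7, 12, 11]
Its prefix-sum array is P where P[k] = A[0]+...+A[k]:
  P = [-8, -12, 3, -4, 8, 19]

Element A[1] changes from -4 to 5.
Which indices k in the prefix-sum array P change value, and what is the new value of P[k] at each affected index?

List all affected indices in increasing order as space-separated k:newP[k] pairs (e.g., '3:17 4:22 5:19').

Answer: 1:-3 2:12 3:5 4:17 5:28

Derivation:
P[k] = A[0] + ... + A[k]
P[k] includes A[1] iff k >= 1
Affected indices: 1, 2, ..., 5; delta = 9
  P[1]: -12 + 9 = -3
  P[2]: 3 + 9 = 12
  P[3]: -4 + 9 = 5
  P[4]: 8 + 9 = 17
  P[5]: 19 + 9 = 28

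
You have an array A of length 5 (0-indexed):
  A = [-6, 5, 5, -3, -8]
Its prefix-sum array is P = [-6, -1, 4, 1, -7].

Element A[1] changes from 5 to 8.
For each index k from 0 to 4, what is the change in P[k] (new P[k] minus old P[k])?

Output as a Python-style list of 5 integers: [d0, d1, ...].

Answer: [0, 3, 3, 3, 3]

Derivation:
Element change: A[1] 5 -> 8, delta = 3
For k < 1: P[k] unchanged, delta_P[k] = 0
For k >= 1: P[k] shifts by exactly 3
Delta array: [0, 3, 3, 3, 3]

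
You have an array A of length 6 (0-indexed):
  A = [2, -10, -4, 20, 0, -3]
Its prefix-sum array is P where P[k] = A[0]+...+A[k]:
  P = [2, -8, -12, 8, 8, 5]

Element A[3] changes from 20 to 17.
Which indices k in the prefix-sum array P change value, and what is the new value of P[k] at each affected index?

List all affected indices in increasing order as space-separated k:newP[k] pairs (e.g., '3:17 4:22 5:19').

Answer: 3:5 4:5 5:2

Derivation:
P[k] = A[0] + ... + A[k]
P[k] includes A[3] iff k >= 3
Affected indices: 3, 4, ..., 5; delta = -3
  P[3]: 8 + -3 = 5
  P[4]: 8 + -3 = 5
  P[5]: 5 + -3 = 2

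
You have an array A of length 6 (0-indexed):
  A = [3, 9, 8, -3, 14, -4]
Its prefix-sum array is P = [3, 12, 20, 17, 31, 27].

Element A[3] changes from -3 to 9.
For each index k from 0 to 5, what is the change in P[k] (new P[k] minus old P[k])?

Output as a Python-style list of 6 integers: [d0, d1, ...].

Answer: [0, 0, 0, 12, 12, 12]

Derivation:
Element change: A[3] -3 -> 9, delta = 12
For k < 3: P[k] unchanged, delta_P[k] = 0
For k >= 3: P[k] shifts by exactly 12
Delta array: [0, 0, 0, 12, 12, 12]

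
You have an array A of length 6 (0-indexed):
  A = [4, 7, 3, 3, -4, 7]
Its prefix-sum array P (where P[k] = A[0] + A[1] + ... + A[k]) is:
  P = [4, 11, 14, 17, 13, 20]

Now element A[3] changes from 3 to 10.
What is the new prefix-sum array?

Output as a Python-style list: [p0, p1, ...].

Answer: [4, 11, 14, 24, 20, 27]

Derivation:
Change: A[3] 3 -> 10, delta = 7
P[k] for k < 3: unchanged (A[3] not included)
P[k] for k >= 3: shift by delta = 7
  P[0] = 4 + 0 = 4
  P[1] = 11 + 0 = 11
  P[2] = 14 + 0 = 14
  P[3] = 17 + 7 = 24
  P[4] = 13 + 7 = 20
  P[5] = 20 + 7 = 27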